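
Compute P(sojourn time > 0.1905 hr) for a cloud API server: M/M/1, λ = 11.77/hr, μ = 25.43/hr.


W ~ Exponential(μ−λ) for M/M/1.
μ − λ = 25.43 − 11.77 = 13.6600
P(W > t) = e^{−(μ−λ)t} = e^{−2.6022} = 0.074108

Final: 0.074108


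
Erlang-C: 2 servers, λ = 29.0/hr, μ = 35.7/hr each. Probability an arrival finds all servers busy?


a = λ/μ = 0.8123; ρ = a/2 = 0.4062
P₀ = 0.422311 (from M/M/c formula)
C(c,a) = [a^c/(c!(1−ρ))]·P₀ = [0.65987/(2·0.5938)]·0.422311
= 0.55560·0.422311 = 0.234636

Final: 0.234636


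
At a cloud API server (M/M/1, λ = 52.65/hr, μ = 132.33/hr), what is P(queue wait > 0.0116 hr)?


ρ = 52.65/132.33 = 0.3979
P(Wq > t) = ρ·e^{−(μ−λ)t} = 0.3979·e^{−0.9243}
= 0.3979·0.396814 = 0.157880

Final: 0.157880


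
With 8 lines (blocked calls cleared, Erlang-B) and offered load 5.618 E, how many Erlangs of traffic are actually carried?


B(8,5.618) = 0.101106 (Erlang-B)
Carried load = a(1 − B) = 5.618·(1 − 0.101106) = 5.618·0.898894 = 5.0500 E

Final: 5.0500 Erlangs


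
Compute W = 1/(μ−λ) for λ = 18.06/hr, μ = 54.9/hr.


W = 1/(μ−λ) = 1/(54.9 − 18.06) = 1/36.84 = 0.02714 hr

Final: 0.02714 hr


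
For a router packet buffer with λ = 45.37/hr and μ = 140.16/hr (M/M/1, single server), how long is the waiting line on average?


ρ = 45.37/140.16 = 0.3237
Lq = ρ²/(1−ρ) = 0.1048/0.6763 = 0.1549

Final: 0.1549


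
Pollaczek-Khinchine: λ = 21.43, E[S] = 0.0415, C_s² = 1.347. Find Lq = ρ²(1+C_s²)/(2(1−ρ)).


ρ = λ·E[S] = 21.43·0.0415 = 0.8893
Lq = ρ²(1+C_s²)/(2(1−ρ)) = 0.7909·(1+1.347)/(2·0.1107)
= 0.7909·2.3470/0.2213 = 8.38789

Final: 8.38789


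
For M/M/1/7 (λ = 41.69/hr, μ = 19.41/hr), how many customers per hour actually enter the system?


ρ = 2.1479; P_K = (1−ρ)ρ^7/(1−ρ^8) = 0.535603
λ_eff = λ(1 − P_K) = 41.69·(1 − 0.535603) = 41.69·0.464397 = 19.3607 /hr

Final: 19.3607 /hr


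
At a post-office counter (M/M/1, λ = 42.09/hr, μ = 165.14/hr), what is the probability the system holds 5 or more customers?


ρ = 42.09/165.14 = 0.2549
P(N ≥ n) = ρ^n = 0.2549^5 = 0.001076

Final: 0.001076


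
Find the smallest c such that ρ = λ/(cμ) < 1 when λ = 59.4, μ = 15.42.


Stability requires cμ > λ ⇔ c > λ/μ.
λ/μ = 59.4/15.42 = 3.8521
Minimum integer c = ⌊3.8521⌋ + 1 = 4
Check: 4·15.42 = 61.68 > 59.4, while 3·15.42 = 46.26 ≤ 59.4

Final: 4 servers


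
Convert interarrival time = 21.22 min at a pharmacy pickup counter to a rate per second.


λ = 1/(interarrival time) in consistent units.
1 second = 0.0166667 min, so λ = 0.0166667/21.22 = 0.0007854 per second

Final: 0.0007854 /sec


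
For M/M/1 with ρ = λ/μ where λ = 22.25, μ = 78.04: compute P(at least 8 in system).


ρ = 22.25/78.04 = 0.2851
P(N ≥ n) = ρ^n = 0.2851^8 = 0.00004366

Final: 0.00004366


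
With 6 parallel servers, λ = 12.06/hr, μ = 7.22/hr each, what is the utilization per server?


ρ = λ/(cμ) = 12.06/(6·7.22) = 12.06/43.32 = 0.2784

Final: 0.2784


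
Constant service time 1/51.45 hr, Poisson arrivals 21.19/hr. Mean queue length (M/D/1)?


ρ = 21.19/51.45 = 0.4119
M/D/1: Lq = ρ²/(2(1−ρ)) = 0.1696/(2·0.5881) = 0.14420

Final: 0.14420


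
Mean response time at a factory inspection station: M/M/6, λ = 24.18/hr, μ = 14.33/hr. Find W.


a = 1.6874; ρ = 0.2812; P₀ = 0.184909
Lq = P₀·a^c·ρ/(c!(1−ρ)²) = 0.003227
Wq = Lq/λ = 0.003227/24.18 = 0.0001334 hr
W = Wq + 1/μ = 0.0001334 + 0.06978 = 0.06992 hr

Final: 0.06992 hr


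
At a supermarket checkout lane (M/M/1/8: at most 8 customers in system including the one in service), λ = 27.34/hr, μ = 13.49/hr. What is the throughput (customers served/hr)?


ρ = 2.0267; P_K = (1−ρ)ρ^8/(1−ρ^9) = 0.507463
λ_eff = λ(1 − P_K) = 27.34·(1 − 0.507463) = 27.34·0.492537 = 13.4659 /hr

Final: 13.4659 /hr


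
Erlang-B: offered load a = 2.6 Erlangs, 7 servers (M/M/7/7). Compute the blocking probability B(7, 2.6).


B(c,a) = (a^c/c!) / Σ_{k=0}^{c} a^k/k!
a^7/7! = 0.159361
Σ terms (k=0..7): 1.00000 + 2.60000 + 3.38000 + 2.92933 + 1.90407 + 0.99011 + 0.42905 + 0.15936 = 13.391926
B = 0.159361/13.391926 = 0.011900

Final: 0.011900


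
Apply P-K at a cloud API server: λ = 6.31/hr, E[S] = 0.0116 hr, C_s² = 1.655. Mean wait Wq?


ρ = λ·E[S] = 6.31·0.0116 = 0.07320
E[S²] = E[S]²(1+C_s²) = 0.0116²·(1+1.655) = 0.0003573
Wq = λ·E[S²]/(2(1−ρ)) = 6.31·0.0003573/(2·0.9268) = 0.001216 hr

Final: 0.001216 hr


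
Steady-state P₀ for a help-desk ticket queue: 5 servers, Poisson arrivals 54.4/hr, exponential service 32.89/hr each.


a = λ/μ = 54.4/32.89 = 1.6540; ρ = a/c = 0.3308
Σ_{k=0}^{4} a^k/k! (terms k=0..4) = 1.00000 + 1.65400 + 1.36785 + 0.75414 + 0.31184 = 5.08783
Tail: a^5/(5!(1−ρ)) = 12.37870/(120·0.6692) = 0.15415
P₀ = 1/(5.08783 + 0.15415) = 1/5.24198 = 0.190768

Final: 0.190768


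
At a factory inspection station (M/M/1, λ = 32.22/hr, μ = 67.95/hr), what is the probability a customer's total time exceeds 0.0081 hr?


W ~ Exponential(μ−λ) for M/M/1.
μ − λ = 67.95 − 32.22 = 35.7300
P(W > t) = e^{−(μ−λ)t} = e^{−0.2894} = 0.748703

Final: 0.748703


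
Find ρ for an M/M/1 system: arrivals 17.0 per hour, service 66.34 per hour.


ρ = λ/μ = 17.0/66.34 = 0.2563

Final: 0.2563


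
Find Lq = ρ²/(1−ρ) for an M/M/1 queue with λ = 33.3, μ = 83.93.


ρ = 33.3/83.93 = 0.3968
Lq = ρ²/(1−ρ) = 0.1574/0.6032 = 0.2610

Final: 0.2610


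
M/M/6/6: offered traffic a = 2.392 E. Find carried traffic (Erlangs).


B(6,2.392) = 0.024065 (Erlang-B)
Carried load = a(1 − B) = 2.392·(1 − 0.024065) = 2.392·0.975935 = 2.3344 E

Final: 2.3344 Erlangs


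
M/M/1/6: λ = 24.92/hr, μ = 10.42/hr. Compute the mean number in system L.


ρ = 24.92/10.42 = 2.3916
L = ρ[1 − (K+1)ρ^K + Kρ^(K+1)] / [(1−ρ)(1−ρ^(K+1))]
Numerator: 2.3916·(1 − 7·187.103501 + 6·447.468258) = 3290.982648
Denominator: (-1.3916)·(-446.468258) = 621.285004
L = 3290.982648/621.285004 = 5.2971

Final: 5.2971


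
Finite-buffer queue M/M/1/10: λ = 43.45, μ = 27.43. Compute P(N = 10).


ρ = λ/μ = 43.45/27.43 = 1.5840
P_K = (1−ρ)ρ^K/(1−ρ^(K+1)) = (-0.5840·99.458002)/(1 − 157.544666)
= -58.086664/-156.544666 = 0.371055

Final: 0.371055


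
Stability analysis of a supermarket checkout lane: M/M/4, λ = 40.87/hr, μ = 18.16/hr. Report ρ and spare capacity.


Total capacity cμ = 4·18.16 = 72.64/hr
ρ = λ/(cμ) = 40.87/72.64 = 0.5626
Stable ⇔ ρ < 1: YES
Spare capacity = cμ − λ = 72.64 − 40.87 = 31.77/hr

Final: ρ = 0.5626; stable; margin = 31.77/hr


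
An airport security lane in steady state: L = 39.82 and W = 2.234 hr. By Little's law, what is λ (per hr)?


λ = L/W = 39.82/2.234 = 17.8245 /hr

Final: 17.8245 /hr


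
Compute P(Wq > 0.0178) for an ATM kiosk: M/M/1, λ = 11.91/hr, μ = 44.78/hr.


ρ = 11.91/44.78 = 0.2660
P(Wq > t) = ρ·e^{−(μ−λ)t} = 0.2660·e^{−0.5851}
= 0.2660·0.557058 = 0.148159

Final: 0.148159


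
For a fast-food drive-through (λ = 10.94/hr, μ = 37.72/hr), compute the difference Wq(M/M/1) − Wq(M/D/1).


ρ = 10.94/37.72 = 0.2900
Wq(M/M/1) = ρ/(μ−λ) = 0.2900/26.78 = 0.01083 hr
Wq(M/D/1) = ρ/(2(μ−λ)) = 0.005415 hr
Savings = 0.01083 − 0.005415 = 0.005415 hr

Final: 0.005415 hr


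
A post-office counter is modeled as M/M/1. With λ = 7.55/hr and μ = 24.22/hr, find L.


ρ = λ/μ = 7.55/24.22 = 0.3117
L = ρ/(1−ρ) = 0.3117/(1 − 0.3117) = 0.3117/0.6883 = 0.4529

Final: 0.4529


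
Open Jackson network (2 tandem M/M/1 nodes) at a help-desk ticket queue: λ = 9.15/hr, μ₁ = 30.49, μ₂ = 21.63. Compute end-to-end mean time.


Each node sees arrival rate λ = 9.15/hr (tandem ⇒ throughput preserved).
W₁ = 1/(μ₁−λ) = 1/(30.49−9.15) = 0.04686 hr
W₂ = 1/(μ₂−λ) = 1/(21.63−9.15) = 0.08013 hr
W_total = W₁ + W₂ = 0.04686 + 0.08013 = 0.12699 hr

Final: 0.12699 hr


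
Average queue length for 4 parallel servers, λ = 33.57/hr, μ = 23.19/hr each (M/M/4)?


a = λ/μ = 1.4476; ρ = a/4 = 0.3619
P₀ = 0.233224
Lq = P₀·a^c·ρ / (c!·(1−ρ)²) = 0.233224·4.39139·0.3619/(24·0.40717)
= 0.03793

Final: 0.03793


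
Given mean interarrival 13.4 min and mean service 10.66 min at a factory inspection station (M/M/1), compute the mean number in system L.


λ = 60/13.4 = 4.4776 /hr
μ = 60/10.66 = 5.6285 /hr
ρ = λ/μ = 4.4776/5.6285 = 0.7955
L = ρ/(1−ρ) = 0.7955/0.2045 = 3.8905

Final: 3.8905


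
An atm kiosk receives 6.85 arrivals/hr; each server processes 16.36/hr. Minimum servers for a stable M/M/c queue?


Stability requires cμ > λ ⇔ c > λ/μ.
λ/μ = 6.85/16.36 = 0.4187
Minimum integer c = ⌊0.4187⌋ + 1 = 1
Check: 1·16.36 = 16.36 > 6.85, while 0·16.36 = 0.00 ≤ 6.85

Final: 1 servers


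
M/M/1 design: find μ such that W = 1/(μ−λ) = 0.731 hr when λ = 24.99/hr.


W = 1/(μ−λ) ⇒ μ − λ = 1/W = 1/0.731 = 1.3680
μ = λ + 1/W = 24.99 + 1.3680 = 26.3580 per hr

Final: 26.3580 /hr


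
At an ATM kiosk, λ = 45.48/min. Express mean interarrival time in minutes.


Mean interarrival time = 1/λ = 1/45.48 minute = 0.02199 minute
In minutes: 0.02199 × 1 = 0.02199 min

Final: 0.02199 min


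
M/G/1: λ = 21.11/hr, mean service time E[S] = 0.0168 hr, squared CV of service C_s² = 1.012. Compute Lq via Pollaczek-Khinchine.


ρ = λ·E[S] = 21.11·0.0168 = 0.3546
Lq = ρ²(1+C_s²)/(2(1−ρ)) = 0.1258·(1+1.012)/(2·0.6454)
= 0.1258·2.0120/1.2907 = 0.19606

Final: 0.19606


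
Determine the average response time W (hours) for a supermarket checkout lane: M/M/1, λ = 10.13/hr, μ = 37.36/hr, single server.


W = 1/(μ−λ) = 1/(37.36 − 10.13) = 1/27.23 = 0.03672 hr

Final: 0.03672 hr


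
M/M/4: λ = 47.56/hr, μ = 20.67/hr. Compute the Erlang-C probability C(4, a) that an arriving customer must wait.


a = λ/μ = 2.3009; ρ = a/4 = 0.5752
P₀ = 0.093217 (from M/M/c formula)
C(c,a) = [a^c/(c!(1−ρ))]·P₀ = [28.02886/(24·0.4248)]·0.093217
= 2.74941·0.093217 = 0.256291

Final: 0.256291


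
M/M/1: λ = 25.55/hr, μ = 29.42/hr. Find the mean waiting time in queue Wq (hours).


ρ = 25.55/29.42 = 0.8685
Wq = ρ/(μ−λ) = 0.8685/(29.42 − 25.55) = 0.8685/3.87 = 0.2244 hr

Final: 0.2244 hr


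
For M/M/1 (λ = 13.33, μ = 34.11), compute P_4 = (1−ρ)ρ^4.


ρ = 13.33/34.11 = 0.3908
P_n = (1−ρ)·ρ^n = (1 − 0.3908)·0.3908^4 = 0.6092·0.023323 = 0.014209

Final: 0.014209


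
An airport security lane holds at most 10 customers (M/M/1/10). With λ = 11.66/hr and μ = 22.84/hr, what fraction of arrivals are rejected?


ρ = λ/μ = 11.66/22.84 = 0.5105
P_K = (1−ρ)ρ^K/(1−ρ^(K+1)) = (0.4895·0.001202)/(1 − 0.0006138)
= 0.0005885/0.999386 = 0.0005889

Final: 0.0005889


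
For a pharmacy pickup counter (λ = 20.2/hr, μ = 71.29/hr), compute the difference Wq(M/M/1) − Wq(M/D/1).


ρ = 20.2/71.29 = 0.2833
Wq(M/M/1) = ρ/(μ−λ) = 0.2833/51.09 = 0.005546 hr
Wq(M/D/1) = ρ/(2(μ−λ)) = 0.002773 hr
Savings = 0.005546 − 0.002773 = 0.002773 hr

Final: 0.002773 hr


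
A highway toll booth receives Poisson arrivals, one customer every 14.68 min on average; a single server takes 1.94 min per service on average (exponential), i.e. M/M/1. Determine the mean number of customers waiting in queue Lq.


λ = 60/14.68 = 4.0872 /hr
μ = 60/1.94 = 30.9278 /hr
ρ = λ/μ = 4.0872/30.9278 = 0.1322
Lq = ρ²/(1−ρ) = 0.01746/0.8678 = 0.02012

Final: 0.02012


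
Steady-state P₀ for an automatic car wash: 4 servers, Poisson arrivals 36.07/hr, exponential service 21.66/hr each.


a = λ/μ = 36.07/21.66 = 1.6653; ρ = a/c = 0.4163
Σ_{k=0}^{3} a^k/k! (terms k=0..3) = 1.00000 + 1.66528 + 1.38658 + 0.76968 = 4.82155
Tail: a^4/(4!(1−ρ)) = 7.69043/(24·0.5837) = 0.54899
P₀ = 1/(4.82155 + 0.54899) = 1/5.37054 = 0.186201

Final: 0.186201


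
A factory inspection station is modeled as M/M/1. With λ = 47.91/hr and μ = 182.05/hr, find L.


ρ = λ/μ = 47.91/182.05 = 0.2632
L = ρ/(1−ρ) = 0.2632/(1 − 0.2632) = 0.2632/0.7368 = 0.3572

Final: 0.3572


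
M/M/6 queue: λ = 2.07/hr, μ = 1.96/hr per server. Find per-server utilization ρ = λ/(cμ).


ρ = λ/(cμ) = 2.07/(6·1.96) = 2.07/11.76 = 0.1760

Final: 0.1760


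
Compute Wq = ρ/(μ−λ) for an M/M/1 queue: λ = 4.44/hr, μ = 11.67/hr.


ρ = 4.44/11.67 = 0.3805
Wq = ρ/(μ−λ) = 0.3805/(11.67 − 4.44) = 0.3805/7.23 = 0.05262 hr

Final: 0.05262 hr


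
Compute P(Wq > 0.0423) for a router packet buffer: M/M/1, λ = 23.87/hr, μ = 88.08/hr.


ρ = 23.87/88.08 = 0.2710
P(Wq > t) = ρ·e^{−(μ−λ)t} = 0.2710·e^{−2.7161}
= 0.2710·0.066133 = 0.017922

Final: 0.017922


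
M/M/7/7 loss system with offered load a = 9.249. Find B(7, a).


B(c,a) = (a^c/c!) / Σ_{k=0}^{c} a^k/k!
a^7/7! = 1148.769561
Σ terms (k=0..7): 1.00000 + 9.24900 + 42.77200 + 131.86608 + 304.90734 + 564.01759 + 869.43312 + 1148.76956 = 3072.014691
B = 1148.769561/3072.014691 = 0.373947

Final: 0.373947


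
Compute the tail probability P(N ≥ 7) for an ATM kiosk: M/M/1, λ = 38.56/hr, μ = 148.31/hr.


ρ = 38.56/148.31 = 0.2600
P(N ≥ n) = ρ^n = 0.2600^7 = 0.00008031

Final: 0.00008031


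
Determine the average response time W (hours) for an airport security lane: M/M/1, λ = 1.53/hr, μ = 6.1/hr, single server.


W = 1/(μ−λ) = 1/(6.1 − 1.53) = 1/4.57 = 0.2188 hr

Final: 0.2188 hr


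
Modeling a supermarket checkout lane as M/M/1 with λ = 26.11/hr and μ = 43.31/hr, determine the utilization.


ρ = λ/μ = 26.11/43.31 = 0.6029

Final: 0.6029


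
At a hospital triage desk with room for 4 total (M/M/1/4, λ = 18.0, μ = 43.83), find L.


ρ = 18.0/43.83 = 0.4107
L = ρ[1 − (K+1)ρ^K + Kρ^(K+1)] / [(1−ρ)(1−ρ^(K+1))]
Numerator: 0.4107·(1 − 5·0.028445 + 4·0.011682) = 0.371459
Denominator: (0.5893)·(0.988318) = 0.582438
L = 0.371459/0.582438 = 0.6378

Final: 0.6378


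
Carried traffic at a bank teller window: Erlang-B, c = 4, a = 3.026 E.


B(4,3.026) = 0.208995 (Erlang-B)
Carried load = a(1 − B) = 3.026·(1 − 0.208995) = 3.026·0.791005 = 2.3936 E

Final: 2.3936 Erlangs


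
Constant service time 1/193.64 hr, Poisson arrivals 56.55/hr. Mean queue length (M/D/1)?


ρ = 56.55/193.64 = 0.2920
M/D/1: Lq = ρ²/(2(1−ρ)) = 0.08529/(2·0.7080) = 0.06023

Final: 0.06023


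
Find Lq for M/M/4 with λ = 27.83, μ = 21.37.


a = λ/μ = 1.3023; ρ = a/4 = 0.3256
P₀ = 0.270557
Lq = P₀·a^c·ρ / (c!·(1−ρ)²) = 0.270557·2.87630·0.3256/(24·0.45485)
= 0.02321

Final: 0.02321


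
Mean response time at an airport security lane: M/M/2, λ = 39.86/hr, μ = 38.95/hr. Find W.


a = 1.0234; ρ = 0.5117; P₀ = 0.323030
Lq = P₀·a^c·ρ/(c!(1−ρ)²) = 0.36297
Wq = Lq/λ = 0.36297/39.86 = 0.009106 hr
W = Wq + 1/μ = 0.009106 + 0.02567 = 0.03478 hr

Final: 0.03478 hr


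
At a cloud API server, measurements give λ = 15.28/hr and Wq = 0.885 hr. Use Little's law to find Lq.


Lq = λWq = 15.28·0.885 = 13.5228

Final: 13.5228


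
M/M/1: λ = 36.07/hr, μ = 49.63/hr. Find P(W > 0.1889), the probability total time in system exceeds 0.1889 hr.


W ~ Exponential(μ−λ) for M/M/1.
μ − λ = 49.63 − 36.07 = 13.5600
P(W > t) = e^{−(μ−λ)t} = e^{−2.5615} = 0.077190

Final: 0.077190


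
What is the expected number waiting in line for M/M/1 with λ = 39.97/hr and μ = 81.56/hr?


ρ = 39.97/81.56 = 0.4901
Lq = ρ²/(1−ρ) = 0.2402/0.5099 = 0.4710

Final: 0.4710


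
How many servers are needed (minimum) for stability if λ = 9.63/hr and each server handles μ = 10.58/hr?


Stability requires cμ > λ ⇔ c > λ/μ.
λ/μ = 9.63/10.58 = 0.9102
Minimum integer c = ⌊0.9102⌋ + 1 = 1
Check: 1·10.58 = 10.58 > 9.63, while 0·10.58 = 0.00 ≤ 9.63

Final: 1 servers


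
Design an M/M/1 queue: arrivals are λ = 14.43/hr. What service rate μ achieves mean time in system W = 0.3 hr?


W = 1/(μ−λ) ⇒ μ − λ = 1/W = 1/0.3 = 3.3333
μ = λ + 1/W = 14.43 + 3.3333 = 17.7633 per hr

Final: 17.7633 /hr


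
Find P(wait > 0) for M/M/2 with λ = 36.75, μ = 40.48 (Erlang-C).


a = λ/μ = 0.9079; ρ = a/2 = 0.4539
P₀ = 0.375584 (from M/M/c formula)
C(c,a) = [a^c/(c!(1−ρ))]·P₀ = [0.82420/(2·0.5461)]·0.375584
= 0.75466·0.375584 = 0.283440

Final: 0.283440


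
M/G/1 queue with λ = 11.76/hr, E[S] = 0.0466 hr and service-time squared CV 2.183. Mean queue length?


ρ = λ·E[S] = 11.76·0.0466 = 0.5480
Lq = ρ²(1+C_s²)/(2(1−ρ)) = 0.3003·(1+2.183)/(2·0.4520)
= 0.3003·3.1830/0.9040 = 1.05747

Final: 1.05747


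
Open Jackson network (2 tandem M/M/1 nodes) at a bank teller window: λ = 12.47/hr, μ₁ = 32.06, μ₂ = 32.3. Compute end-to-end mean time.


Each node sees arrival rate λ = 12.47/hr (tandem ⇒ throughput preserved).
W₁ = 1/(μ₁−λ) = 1/(32.06−12.47) = 0.05105 hr
W₂ = 1/(μ₂−λ) = 1/(32.3−12.47) = 0.05043 hr
W_total = W₁ + W₂ = 0.05105 + 0.05043 = 0.10148 hr

Final: 0.10148 hr


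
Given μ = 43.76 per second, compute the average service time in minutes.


Mean service time = 1/μ = 1/43.76 second = 0.02285 second
In minutes: 0.02285 × 0.0166667 = 0.0003809 min

Final: 0.0003809 min


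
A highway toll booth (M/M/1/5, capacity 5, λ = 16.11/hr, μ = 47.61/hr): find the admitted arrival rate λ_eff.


ρ = 0.3384; P_K = (1−ρ)ρ^5/(1−ρ^6) = 0.002939
λ_eff = λ(1 − P_K) = 16.11·(1 − 0.002939) = 16.11·0.997061 = 16.0626 /hr

Final: 16.0626 /hr


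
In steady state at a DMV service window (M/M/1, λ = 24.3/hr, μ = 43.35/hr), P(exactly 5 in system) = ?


ρ = 24.3/43.35 = 0.5606
P_n = (1−ρ)·ρ^n = (1 − 0.5606)·0.5606^5 = 0.4394·0.055346 = 0.024322

Final: 0.024322


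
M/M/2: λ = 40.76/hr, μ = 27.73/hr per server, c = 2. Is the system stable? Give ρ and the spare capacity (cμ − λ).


Total capacity cμ = 2·27.73 = 55.46/hr
ρ = λ/(cμ) = 40.76/55.46 = 0.7349
Stable ⇔ ρ < 1: YES
Spare capacity = cμ − λ = 55.46 − 40.76 = 14.70/hr

Final: ρ = 0.7349; stable; margin = 14.70/hr


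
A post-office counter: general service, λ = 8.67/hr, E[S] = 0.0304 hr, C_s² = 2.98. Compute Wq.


ρ = λ·E[S] = 8.67·0.0304 = 0.2636
E[S²] = E[S]²(1+C_s²) = 0.0304²·(1+2.98) = 0.003678
Wq = λ·E[S²]/(2(1−ρ)) = 8.67·0.003678/(2·0.7364) = 0.02165 hr

Final: 0.02165 hr


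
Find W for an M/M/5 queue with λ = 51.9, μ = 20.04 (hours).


a = 2.5898; ρ = 0.5180; P₀ = 0.072849
Lq = P₀·a^c·ρ/(c!(1−ρ)²) = 0.15766
Wq = Lq/λ = 0.15766/51.9 = 0.003038 hr
W = Wq + 1/μ = 0.003038 + 0.04990 = 0.05294 hr

Final: 0.05294 hr


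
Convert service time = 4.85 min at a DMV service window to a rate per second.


μ = 1/(service time) in consistent units.
1 second = 0.0166667 min, so μ = 0.0166667/4.85 = 0.003436 per second

Final: 0.003436 /sec


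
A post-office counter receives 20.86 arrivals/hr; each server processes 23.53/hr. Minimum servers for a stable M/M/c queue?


Stability requires cμ > λ ⇔ c > λ/μ.
λ/μ = 20.86/23.53 = 0.8865
Minimum integer c = ⌊0.8865⌋ + 1 = 1
Check: 1·23.53 = 23.53 > 20.86, while 0·23.53 = 0.00 ≤ 20.86

Final: 1 servers


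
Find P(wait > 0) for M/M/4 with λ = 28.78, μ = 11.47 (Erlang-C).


a = λ/μ = 2.5092; ρ = a/4 = 0.6273
P₀ = 0.072880 (from M/M/c formula)
C(c,a) = [a^c/(c!(1−ρ))]·P₀ = [39.63779/(24·0.3727)]·0.072880
= 4.43124·0.072880 = 0.322949

Final: 0.322949


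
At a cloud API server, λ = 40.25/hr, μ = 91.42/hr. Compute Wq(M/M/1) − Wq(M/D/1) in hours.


ρ = 40.25/91.42 = 0.4403
Wq(M/M/1) = ρ/(μ−λ) = 0.4403/51.17 = 0.008604 hr
Wq(M/D/1) = ρ/(2(μ−λ)) = 0.004302 hr
Savings = 0.008604 − 0.004302 = 0.004302 hr

Final: 0.004302 hr


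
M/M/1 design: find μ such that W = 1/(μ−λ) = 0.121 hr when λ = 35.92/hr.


W = 1/(μ−λ) ⇒ μ − λ = 1/W = 1/0.121 = 8.2645
μ = λ + 1/W = 35.92 + 8.2645 = 44.1845 per hr

Final: 44.1845 /hr


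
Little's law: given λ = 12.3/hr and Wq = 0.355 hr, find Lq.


Lq = λWq = 12.3·0.355 = 4.3665

Final: 4.3665


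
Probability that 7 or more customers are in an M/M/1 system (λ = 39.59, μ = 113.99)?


ρ = 39.59/113.99 = 0.3473
P(N ≥ n) = ρ^n = 0.3473^7 = 0.0006096

Final: 0.0006096


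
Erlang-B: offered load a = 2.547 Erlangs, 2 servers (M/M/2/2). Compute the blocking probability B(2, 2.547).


B(c,a) = (a^c/c!) / Σ_{k=0}^{c} a^k/k!
a^2/2! = 3.243605
Σ terms (k=0..2): 1.00000 + 2.54700 + 3.24360 = 6.790605
B = 3.243605/6.790605 = 0.477661

Final: 0.477661


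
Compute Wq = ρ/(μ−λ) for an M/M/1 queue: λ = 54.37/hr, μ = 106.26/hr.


ρ = 54.37/106.26 = 0.5117
Wq = ρ/(μ−λ) = 0.5117/(106.26 − 54.37) = 0.5117/51.89 = 0.009861 hr

Final: 0.009861 hr


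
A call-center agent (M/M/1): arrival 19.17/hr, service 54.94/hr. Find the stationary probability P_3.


ρ = 19.17/54.94 = 0.3489
P_n = (1−ρ)·ρ^n = (1 − 0.3489)·0.3489^3 = 0.6511·0.042482 = 0.027659

Final: 0.027659


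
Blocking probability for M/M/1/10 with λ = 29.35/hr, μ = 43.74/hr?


ρ = λ/μ = 29.35/43.74 = 0.6710
P_K = (1−ρ)ρ^K/(1−ρ^(K+1)) = (0.3290·0.018505)/(1 − 0.012417)
= 0.006088/0.987583 = 0.006165

Final: 0.006165


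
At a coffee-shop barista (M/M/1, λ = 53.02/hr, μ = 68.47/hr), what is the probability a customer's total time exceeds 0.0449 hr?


W ~ Exponential(μ−λ) for M/M/1.
μ − λ = 68.47 − 53.02 = 15.4500
P(W > t) = e^{−(μ−λ)t} = e^{−0.6937} = 0.499721

Final: 0.499721


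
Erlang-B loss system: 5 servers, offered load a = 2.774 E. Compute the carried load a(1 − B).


B(5,2.774) = 0.091163 (Erlang-B)
Carried load = a(1 − B) = 2.774·(1 − 0.091163) = 2.774·0.908837 = 2.5211 E

Final: 2.5211 Erlangs


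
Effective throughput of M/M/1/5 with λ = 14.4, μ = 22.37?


ρ = 0.6437; P_K = (1−ρ)ρ^5/(1−ρ^6) = 0.042396
λ_eff = λ(1 − P_K) = 14.4·(1 − 0.042396) = 14.4·0.957604 = 13.7895 /hr

Final: 13.7895 /hr


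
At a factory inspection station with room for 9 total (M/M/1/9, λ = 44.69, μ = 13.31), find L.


ρ = 44.69/13.31 = 3.3576
L = ρ[1 − (K+1)ρ^K + Kρ^(K+1)] / [(1−ρ)(1−ρ^(K+1))]
Numerator: 3.3576·(1 − 10·54236.379722 + 9·182105.470306) = 3681926.957472
Denominator: (-2.3576)·(-182104.470306) = 429334.205724
L = 3681926.957472/429334.205724 = 8.5759

Final: 8.5759


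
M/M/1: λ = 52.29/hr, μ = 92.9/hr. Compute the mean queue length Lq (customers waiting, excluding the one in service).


ρ = 52.29/92.9 = 0.5629
Lq = ρ²/(1−ρ) = 0.3168/0.4371 = 0.7248

Final: 0.7248


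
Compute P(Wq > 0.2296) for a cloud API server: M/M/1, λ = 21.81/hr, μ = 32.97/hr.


ρ = 21.81/32.97 = 0.6615
P(Wq > t) = ρ·e^{−(μ−λ)t} = 0.6615·e^{−2.5623}
= 0.6615·0.077124 = 0.051019

Final: 0.051019


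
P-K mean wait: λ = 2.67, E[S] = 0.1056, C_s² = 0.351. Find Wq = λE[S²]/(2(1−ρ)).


ρ = λ·E[S] = 2.67·0.1056 = 0.2820
E[S²] = E[S]²(1+C_s²) = 0.1056²·(1+0.351) = 0.015065
Wq = λ·E[S²]/(2(1−ρ)) = 2.67·0.015065/(2·0.7180) = 0.02801 hr

Final: 0.02801 hr


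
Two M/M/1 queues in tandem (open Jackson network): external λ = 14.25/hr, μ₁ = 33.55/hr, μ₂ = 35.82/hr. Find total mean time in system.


Each node sees arrival rate λ = 14.25/hr (tandem ⇒ throughput preserved).
W₁ = 1/(μ₁−λ) = 1/(33.55−14.25) = 0.05181 hr
W₂ = 1/(μ₂−λ) = 1/(35.82−14.25) = 0.04636 hr
W_total = W₁ + W₂ = 0.05181 + 0.04636 = 0.09817 hr

Final: 0.09817 hr


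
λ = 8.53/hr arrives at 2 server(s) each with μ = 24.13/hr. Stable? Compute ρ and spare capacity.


Total capacity cμ = 2·24.13 = 48.26/hr
ρ = λ/(cμ) = 8.53/48.26 = 0.1768
Stable ⇔ ρ < 1: YES
Spare capacity = cμ − λ = 48.26 − 8.53 = 39.73/hr

Final: ρ = 0.1768; stable; margin = 39.73/hr


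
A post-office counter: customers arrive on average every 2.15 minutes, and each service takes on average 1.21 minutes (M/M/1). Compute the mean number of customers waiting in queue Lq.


λ = 60/2.15 = 27.9070 /hr
μ = 60/1.21 = 49.5868 /hr
ρ = λ/μ = 27.9070/49.5868 = 0.5628
Lq = ρ²/(1−ρ) = 0.3167/0.4372 = 0.7244

Final: 0.7244


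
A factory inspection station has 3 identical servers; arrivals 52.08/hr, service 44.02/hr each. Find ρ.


ρ = λ/(cμ) = 52.08/(3·44.02) = 52.08/132.06 = 0.3944

Final: 0.3944


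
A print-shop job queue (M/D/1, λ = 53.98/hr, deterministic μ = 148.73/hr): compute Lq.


ρ = 53.98/148.73 = 0.3629
M/D/1: Lq = ρ²/(2(1−ρ)) = 0.1317/(2·0.6371) = 0.10339

Final: 0.10339


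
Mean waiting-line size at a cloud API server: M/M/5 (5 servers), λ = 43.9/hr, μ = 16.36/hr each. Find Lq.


a = λ/μ = 2.6834; ρ = a/5 = 0.5367
P₀ = 0.065935
Lq = P₀·a^c·ρ / (c!·(1−ρ)²) = 0.065935·139.12530·0.5367/(120·0.21467)
= 0.19111

Final: 0.19111


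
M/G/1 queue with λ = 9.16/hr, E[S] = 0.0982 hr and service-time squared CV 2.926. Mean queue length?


ρ = λ·E[S] = 9.16·0.0982 = 0.8995
Lq = ρ²(1+C_s²)/(2(1−ρ)) = 0.8091·(1+2.926)/(2·0.1005)
= 0.8091·3.9260/0.2010 = 15.80593

Final: 15.80593


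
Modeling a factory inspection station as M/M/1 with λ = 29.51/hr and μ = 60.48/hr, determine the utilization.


ρ = λ/μ = 29.51/60.48 = 0.4879

Final: 0.4879


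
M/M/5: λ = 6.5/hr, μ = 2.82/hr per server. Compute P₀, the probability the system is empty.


a = λ/μ = 6.5/2.82 = 2.3050; ρ = a/c = 0.4610
Σ_{k=0}^{4} a^k/k! (terms k=0..4) = 1.00000 + 2.30496 + 2.65643 + 2.04099 + 1.17610 = 9.17849
Tail: a^5/(5!(1−ρ)) = 65.06108/(120·0.5390) = 1.00588
P₀ = 1/(9.17849 + 1.00588) = 1/10.18437 = 0.098190

Final: 0.098190


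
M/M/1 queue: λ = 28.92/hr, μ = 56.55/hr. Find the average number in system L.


ρ = λ/μ = 28.92/56.55 = 0.5114
L = ρ/(1−ρ) = 0.5114/(1 − 0.5114) = 0.5114/0.4886 = 1.0467

Final: 1.0467


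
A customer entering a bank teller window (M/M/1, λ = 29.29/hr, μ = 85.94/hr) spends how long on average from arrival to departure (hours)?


W = 1/(μ−λ) = 1/(85.94 − 29.29) = 1/56.65 = 0.01765 hr

Final: 0.01765 hr


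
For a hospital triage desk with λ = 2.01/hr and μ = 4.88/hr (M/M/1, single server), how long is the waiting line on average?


ρ = 2.01/4.88 = 0.4119
Lq = ρ²/(1−ρ) = 0.1696/0.5881 = 0.2885

Final: 0.2885


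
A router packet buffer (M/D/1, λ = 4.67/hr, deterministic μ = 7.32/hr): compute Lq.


ρ = 4.67/7.32 = 0.6380
M/D/1: Lq = ρ²/(2(1−ρ)) = 0.4070/(2·0.3620) = 0.56214

Final: 0.56214


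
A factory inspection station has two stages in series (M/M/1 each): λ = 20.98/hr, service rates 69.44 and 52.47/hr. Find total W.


Each node sees arrival rate λ = 20.98/hr (tandem ⇒ throughput preserved).
W₁ = 1/(μ₁−λ) = 1/(69.44−20.98) = 0.02064 hr
W₂ = 1/(μ₂−λ) = 1/(52.47−20.98) = 0.03176 hr
W_total = W₁ + W₂ = 0.02064 + 0.03176 = 0.05239 hr

Final: 0.05239 hr


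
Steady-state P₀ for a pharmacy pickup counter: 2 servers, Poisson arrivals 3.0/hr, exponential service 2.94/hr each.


a = λ/μ = 3.0/2.94 = 1.0204; ρ = a/c = 0.5102
Σ_{k=0}^{1} a^k/k! (terms k=0..1) = 1.00000 + 1.02041 = 2.02041
Tail: a^2/(2!(1−ρ)) = 1.04123/(2·0.4898) = 1.06293
P₀ = 1/(2.02041 + 1.06293) = 1/3.08333 = 0.324324

Final: 0.324324


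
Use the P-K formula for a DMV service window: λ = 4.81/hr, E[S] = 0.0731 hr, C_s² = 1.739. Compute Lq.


ρ = λ·E[S] = 4.81·0.0731 = 0.3516
Lq = ρ²(1+C_s²)/(2(1−ρ)) = 0.1236·(1+1.739)/(2·0.6484)
= 0.1236·2.7390/1.2968 = 0.26113

Final: 0.26113


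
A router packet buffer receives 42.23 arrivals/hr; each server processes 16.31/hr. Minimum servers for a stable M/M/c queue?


Stability requires cμ > λ ⇔ c > λ/μ.
λ/μ = 42.23/16.31 = 2.5892
Minimum integer c = ⌊2.5892⌋ + 1 = 3
Check: 3·16.31 = 48.93 > 42.23, while 2·16.31 = 32.62 ≤ 42.23

Final: 3 servers


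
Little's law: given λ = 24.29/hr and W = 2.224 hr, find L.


L = λW = 24.29·2.224 = 54.0210

Final: 54.0210


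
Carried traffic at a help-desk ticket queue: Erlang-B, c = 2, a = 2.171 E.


B(2,2.171) = 0.426335 (Erlang-B)
Carried load = a(1 − B) = 2.171·(1 − 0.426335) = 2.171·0.573665 = 1.2454 E

Final: 1.2454 Erlangs


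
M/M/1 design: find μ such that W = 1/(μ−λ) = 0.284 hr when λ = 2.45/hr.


W = 1/(μ−λ) ⇒ μ − λ = 1/W = 1/0.284 = 3.5211
μ = λ + 1/W = 2.45 + 3.5211 = 5.9711 per hr

Final: 5.9711 /hr


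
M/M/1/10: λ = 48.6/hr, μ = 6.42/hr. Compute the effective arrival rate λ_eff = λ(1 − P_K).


ρ = 7.5701; P_K = (1−ρ)ρ^10/(1−ρ^11) = 0.867901
λ_eff = λ(1 − P_K) = 48.6·(1 − 0.867901) = 48.6·0.132099 = 6.4200 /hr

Final: 6.4200 /hr


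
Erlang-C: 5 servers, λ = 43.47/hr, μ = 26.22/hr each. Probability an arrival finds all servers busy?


a = λ/μ = 1.6579; ρ = a/5 = 0.3316
P₀ = 0.190019 (from M/M/c formula)
C(c,a) = [a^c/(c!(1−ρ))]·P₀ = [12.52520/(120·0.6684)]·0.190019
= 0.15615·0.190019 = 0.029672

Final: 0.029672


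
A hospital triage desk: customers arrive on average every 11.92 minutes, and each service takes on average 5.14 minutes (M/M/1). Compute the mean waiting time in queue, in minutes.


λ = 60/11.92 = 5.0336 /hr
μ = 60/5.14 = 11.6732 /hr
ρ = λ/μ = 5.0336/11.6732 = 0.4312
Wq = ρ/(μ−λ) = 0.4312/(11.6732−5.0336) = 0.06494 hr
In minutes: 0.06494·60 = 3.897 min

Final: 3.897 min


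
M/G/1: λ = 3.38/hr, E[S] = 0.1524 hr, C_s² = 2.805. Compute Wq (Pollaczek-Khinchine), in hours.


ρ = λ·E[S] = 3.38·0.1524 = 0.5151
E[S²] = E[S]²(1+C_s²) = 0.1524²·(1+2.805) = 0.088374
Wq = λ·E[S²]/(2(1−ρ)) = 3.38·0.088374/(2·0.4849) = 0.30801 hr

Final: 0.30801 hr


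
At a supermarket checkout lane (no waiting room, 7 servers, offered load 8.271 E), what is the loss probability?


B(c,a) = (a^c/c!) / Σ_{k=0}^{c} a^k/k!
a^7/7! = 525.382508
Σ terms (k=0..7): 1.00000 + 8.27100 + 34.20472 + 94.30241 + 194.99382 + 322.55877 + 444.64727 + 525.38251 = 1625.360501
B = 525.382508/1625.360501 = 0.323241

Final: 0.323241


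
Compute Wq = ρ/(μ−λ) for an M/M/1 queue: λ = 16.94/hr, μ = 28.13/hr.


ρ = 16.94/28.13 = 0.6022
Wq = ρ/(μ−λ) = 0.6022/(28.13 − 16.94) = 0.6022/11.19 = 0.05382 hr

Final: 0.05382 hr


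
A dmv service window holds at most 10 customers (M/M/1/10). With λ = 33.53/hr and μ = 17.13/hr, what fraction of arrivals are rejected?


ρ = λ/μ = 33.53/17.13 = 1.9574
P_K = (1−ρ)ρ^K/(1−ρ^(K+1)) = (-0.9574·825.585211)/(1 − 1615.987865)
= -790.402654/-1614.987865 = 0.489417

Final: 0.489417


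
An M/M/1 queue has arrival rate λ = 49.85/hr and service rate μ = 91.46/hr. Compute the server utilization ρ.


ρ = λ/μ = 49.85/91.46 = 0.5450

Final: 0.5450


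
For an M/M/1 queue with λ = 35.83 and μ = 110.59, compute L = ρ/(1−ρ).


ρ = λ/μ = 35.83/110.59 = 0.3240
L = ρ/(1−ρ) = 0.3240/(1 − 0.3240) = 0.3240/0.6760 = 0.4793

Final: 0.4793


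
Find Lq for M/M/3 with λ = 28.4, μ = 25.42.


a = λ/μ = 1.1172; ρ = a/3 = 0.3724
P₀ = 0.321371
Lq = P₀·a^c·ρ / (c!·(1−ρ)²) = 0.321371·1.39453·0.3724/(6·0.39387)
= 0.07062

Final: 0.07062


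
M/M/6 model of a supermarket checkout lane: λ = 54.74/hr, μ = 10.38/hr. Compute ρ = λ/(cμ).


ρ = λ/(cμ) = 54.74/(6·10.38) = 54.74/62.28 = 0.8789

Final: 0.8789


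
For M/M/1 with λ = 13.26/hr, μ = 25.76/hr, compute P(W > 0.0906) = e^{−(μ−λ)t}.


W ~ Exponential(μ−λ) for M/M/1.
μ − λ = 25.76 − 13.26 = 12.5000
P(W > t) = e^{−(μ−λ)t} = e^{−1.1325} = 0.322227

Final: 0.322227


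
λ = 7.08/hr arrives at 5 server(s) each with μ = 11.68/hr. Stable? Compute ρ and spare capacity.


Total capacity cμ = 5·11.68 = 58.40/hr
ρ = λ/(cμ) = 7.08/58.40 = 0.1212
Stable ⇔ ρ < 1: YES
Spare capacity = cμ − λ = 58.40 − 7.08 = 51.32/hr

Final: ρ = 0.1212; stable; margin = 51.32/hr


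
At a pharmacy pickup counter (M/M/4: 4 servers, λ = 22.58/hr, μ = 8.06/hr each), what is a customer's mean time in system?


a = 2.8015; ρ = 0.7004; P₀ = 0.050111
Lq = P₀·a^c·ρ/(c!(1−ρ)²) = 1.00332
Wq = Lq/λ = 1.00332/22.58 = 0.04443 hr
W = Wq + 1/μ = 0.04443 + 0.12407 = 0.16850 hr

Final: 0.16850 hr


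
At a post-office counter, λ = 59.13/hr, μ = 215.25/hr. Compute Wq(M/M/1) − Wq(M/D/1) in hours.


ρ = 59.13/215.25 = 0.2747
Wq(M/M/1) = ρ/(μ−λ) = 0.2747/156.12 = 0.001760 hr
Wq(M/D/1) = ρ/(2(μ−λ)) = 0.0008798 hr
Savings = 0.001760 − 0.0008798 = 0.0008798 hr

Final: 0.0008798 hr


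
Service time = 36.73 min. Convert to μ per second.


μ = 1/(service time) in consistent units.
1 second = 0.0166667 min, so μ = 0.0166667/36.73 = 0.0004538 per second

Final: 0.0004538 /sec


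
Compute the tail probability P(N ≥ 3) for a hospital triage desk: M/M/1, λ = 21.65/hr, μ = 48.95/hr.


ρ = 21.65/48.95 = 0.4423
P(N ≥ n) = ρ^n = 0.4423^3 = 0.086520

Final: 0.086520


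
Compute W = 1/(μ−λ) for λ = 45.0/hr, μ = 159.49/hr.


W = 1/(μ−λ) = 1/(159.49 − 45.0) = 1/114.49 = 0.008734 hr

Final: 0.008734 hr


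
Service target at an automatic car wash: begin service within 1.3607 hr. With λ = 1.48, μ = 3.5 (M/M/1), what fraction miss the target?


ρ = 1.48/3.5 = 0.4229
P(Wq > t) = ρ·e^{−(μ−λ)t} = 0.4229·e^{−2.7486}
= 0.4229·0.064017 = 0.027070

Final: 0.027070


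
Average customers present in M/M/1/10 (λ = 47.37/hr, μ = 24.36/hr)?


ρ = 47.37/24.36 = 1.9446
L = ρ[1 − (K+1)ρ^K + Kρ^(K+1)] / [(1−ρ)(1−ρ^(K+1))]
Numerator: 1.9446·(1 − 11·773.145100 + 10·1503.443488) = 12699.746852
Denominator: (-0.9446)·(-1502.443488) = 1419.179995
L = 12699.746852/1419.179995 = 8.9487

Final: 8.9487


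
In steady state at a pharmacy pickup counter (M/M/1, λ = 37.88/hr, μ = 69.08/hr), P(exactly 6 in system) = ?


ρ = 37.88/69.08 = 0.5483
P_n = (1−ρ)·ρ^n = (1 − 0.5483)·0.5483^6 = 0.4517·0.027186 = 0.012279

Final: 0.012279


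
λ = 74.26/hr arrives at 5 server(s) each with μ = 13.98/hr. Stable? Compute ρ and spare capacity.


Total capacity cμ = 5·13.98 = 69.90/hr
ρ = λ/(cμ) = 74.26/69.90 = 1.0624
Stable ⇔ ρ < 1: NO
Spare capacity = cμ − λ = 69.90 − 74.26 = -4.36/hr

Final: ρ = 1.0624; unstable; margin = -4.36/hr


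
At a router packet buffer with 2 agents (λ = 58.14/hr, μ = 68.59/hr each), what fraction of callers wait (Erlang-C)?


a = λ/μ = 0.8476; ρ = a/2 = 0.4238
P₀ = 0.404669 (from M/M/c formula)
C(c,a) = [a^c/(c!(1−ρ))]·P₀ = [0.71850/(2·0.5762)]·0.404669
= 0.62351·0.404669 = 0.252315

Final: 0.252315


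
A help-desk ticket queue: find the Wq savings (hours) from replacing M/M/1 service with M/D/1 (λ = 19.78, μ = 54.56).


ρ = 19.78/54.56 = 0.3625
Wq(M/M/1) = ρ/(μ−λ) = 0.3625/34.78 = 0.01042 hr
Wq(M/D/1) = ρ/(2(μ−λ)) = 0.005212 hr
Savings = 0.01042 − 0.005212 = 0.005212 hr

Final: 0.005212 hr


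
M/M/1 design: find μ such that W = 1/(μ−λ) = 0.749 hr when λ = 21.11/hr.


W = 1/(μ−λ) ⇒ μ − λ = 1/W = 1/0.749 = 1.3351
μ = λ + 1/W = 21.11 + 1.3351 = 22.4451 per hr

Final: 22.4451 /hr


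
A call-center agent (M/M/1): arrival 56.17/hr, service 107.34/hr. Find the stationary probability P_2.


ρ = 56.17/107.34 = 0.5233
P_n = (1−ρ)·ρ^n = (1 − 0.5233)·0.5233^2 = 0.4767·0.273833 = 0.130539

Final: 0.130539


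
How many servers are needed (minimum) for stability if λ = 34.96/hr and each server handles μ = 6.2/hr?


Stability requires cμ > λ ⇔ c > λ/μ.
λ/μ = 34.96/6.2 = 5.6387
Minimum integer c = ⌊5.6387⌋ + 1 = 6
Check: 6·6.2 = 37.20 > 34.96, while 5·6.2 = 31.00 ≤ 34.96

Final: 6 servers


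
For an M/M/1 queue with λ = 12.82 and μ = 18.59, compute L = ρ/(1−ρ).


ρ = λ/μ = 12.82/18.59 = 0.6896
L = ρ/(1−ρ) = 0.6896/(1 − 0.6896) = 0.6896/0.3104 = 2.2218

Final: 2.2218


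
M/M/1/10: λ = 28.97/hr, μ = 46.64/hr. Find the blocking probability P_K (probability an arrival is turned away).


ρ = λ/μ = 28.97/46.64 = 0.6211
P_K = (1−ρ)ρ^K/(1−ρ^(K+1)) = (0.3789·0.008549)/(1 − 0.005310)
= 0.003239/0.994690 = 0.003256

Final: 0.003256


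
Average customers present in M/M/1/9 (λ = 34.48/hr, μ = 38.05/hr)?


ρ = 34.48/38.05 = 0.9062
L = ρ[1 − (K+1)ρ^K + Kρ^(K+1)] / [(1−ρ)(1−ρ^(K+1))]
Numerator: 0.9062·(1 − 10·0.412015 + 9·0.373358) = 0.217548
Denominator: (0.09382)·(0.626642) = 0.058794
L = 0.217548/0.058794 = 3.7002

Final: 3.7002


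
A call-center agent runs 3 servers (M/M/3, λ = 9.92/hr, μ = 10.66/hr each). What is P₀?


a = λ/μ = 9.92/10.66 = 0.9306; ρ = a/c = 0.3102
Σ_{k=0}^{2} a^k/k! (terms k=0..2) = 1.00000 + 0.93058 + 0.43299 = 2.36357
Tail: a^3/(3!(1−ρ)) = 0.80587/(6·0.6898) = 0.19471
P₀ = 1/(2.36357 + 0.19471) = 1/2.55828 = 0.390887

Final: 0.390887


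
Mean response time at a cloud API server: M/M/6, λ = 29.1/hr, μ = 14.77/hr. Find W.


a = 1.9702; ρ = 0.3284; P₀ = 0.139239
Lq = P₀·a^c·ρ/(c!(1−ρ)²) = 0.008234
Wq = Lq/λ = 0.008234/29.1 = 0.0002830 hr
W = Wq + 1/μ = 0.0002830 + 0.06770 = 0.06799 hr

Final: 0.06799 hr


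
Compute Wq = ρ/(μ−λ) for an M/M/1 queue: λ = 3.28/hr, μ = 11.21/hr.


ρ = 3.28/11.21 = 0.2926
Wq = ρ/(μ−λ) = 0.2926/(11.21 − 3.28) = 0.2926/7.93 = 0.03690 hr

Final: 0.03690 hr


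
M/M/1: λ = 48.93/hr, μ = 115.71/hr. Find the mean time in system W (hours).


W = 1/(μ−λ) = 1/(115.71 − 48.93) = 1/66.78 = 0.01497 hr

Final: 0.01497 hr


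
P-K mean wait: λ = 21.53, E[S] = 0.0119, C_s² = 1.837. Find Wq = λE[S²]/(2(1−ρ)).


ρ = λ·E[S] = 21.53·0.0119 = 0.2562
E[S²] = E[S]²(1+C_s²) = 0.0119²·(1+1.837) = 0.0004017
Wq = λ·E[S²]/(2(1−ρ)) = 21.53·0.0004017/(2·0.7438) = 0.005815 hr

Final: 0.005815 hr


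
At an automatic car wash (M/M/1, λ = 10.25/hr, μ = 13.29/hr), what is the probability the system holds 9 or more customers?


ρ = 10.25/13.29 = 0.7713
P(N ≥ n) = ρ^n = 0.7713^9 = 0.096558

Final: 0.096558


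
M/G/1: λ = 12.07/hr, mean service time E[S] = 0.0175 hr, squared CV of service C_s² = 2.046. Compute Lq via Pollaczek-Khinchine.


ρ = λ·E[S] = 12.07·0.0175 = 0.2112
Lq = ρ²(1+C_s²)/(2(1−ρ)) = 0.04462·(1+2.046)/(2·0.7888)
= 0.04462·3.0460/1.5776 = 0.08615

Final: 0.08615


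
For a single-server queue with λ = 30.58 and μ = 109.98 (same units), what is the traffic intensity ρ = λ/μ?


ρ = λ/μ = 30.58/109.98 = 0.2781

Final: 0.2781


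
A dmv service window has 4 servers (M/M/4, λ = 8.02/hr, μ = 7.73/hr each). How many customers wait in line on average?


a = λ/μ = 1.0375; ρ = a/4 = 0.2594
P₀ = 0.353724
Lq = P₀·a^c·ρ / (c!·(1−ρ)²) = 0.353724·1.15872·0.2594/(24·0.54852)
= 0.008076

Final: 0.008076


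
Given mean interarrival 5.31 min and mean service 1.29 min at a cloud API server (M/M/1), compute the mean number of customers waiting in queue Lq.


λ = 60/5.31 = 11.2994 /hr
μ = 60/1.29 = 46.5116 /hr
ρ = λ/μ = 11.2994/46.5116 = 0.2429
Lq = ρ²/(1−ρ) = 0.05902/0.7571 = 0.07796

Final: 0.07796


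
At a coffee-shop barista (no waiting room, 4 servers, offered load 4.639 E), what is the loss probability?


B(c,a) = (a^c/c!) / Σ_{k=0}^{c} a^k/k!
a^4/4! = 19.296842
Σ terms (k=0..4): 1.00000 + 4.63900 + 10.76016 + 16.63879 + 19.29684 = 52.334798
B = 19.296842/52.334798 = 0.368719

Final: 0.368719


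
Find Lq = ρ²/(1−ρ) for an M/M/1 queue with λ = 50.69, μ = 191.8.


ρ = 50.69/191.8 = 0.2643
Lq = ρ²/(1−ρ) = 0.06985/0.7357 = 0.09494

Final: 0.09494
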